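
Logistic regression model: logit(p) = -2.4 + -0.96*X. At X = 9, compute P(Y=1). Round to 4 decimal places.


Linear predictor: z = -2.4 + -0.96 * 9 = -11.0400.
P = 1/(1 + exp(11.0400)) = 1/(1 + 62317.6518) = 0.0000.

0.0000


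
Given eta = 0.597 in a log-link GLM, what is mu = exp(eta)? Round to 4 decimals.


The inverse log link gives:
mu = exp(0.597) = 1.8167.

1.8167


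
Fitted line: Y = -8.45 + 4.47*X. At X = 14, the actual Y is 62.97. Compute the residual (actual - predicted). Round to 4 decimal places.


Compute yhat = -8.45 + (4.47)(14) = 54.1300.
Residual = actual - predicted = 62.97 - 54.1300 = 8.8400.

8.8400


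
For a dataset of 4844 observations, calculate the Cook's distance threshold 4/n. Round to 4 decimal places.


Cook's distance cutoff = 4/n = 4/4844.
= 0.0008.

0.0008


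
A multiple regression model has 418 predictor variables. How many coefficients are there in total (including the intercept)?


Including the intercept, the model has 418 predictor coefficients + 1 intercept.
Total = 419.

419


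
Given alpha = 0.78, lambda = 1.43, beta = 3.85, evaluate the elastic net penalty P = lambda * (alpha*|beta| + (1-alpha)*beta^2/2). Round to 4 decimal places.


alpha * |beta| = 0.78 * 3.85 = 3.0030.
(1-alpha) * beta^2/2 = 0.22 * 14.8225/2 = 1.6305.
Total = 1.43 * (3.0030 + 1.6305) = 6.6259.

6.6259


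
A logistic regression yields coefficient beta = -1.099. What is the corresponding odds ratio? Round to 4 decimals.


Odds ratio = exp(beta) = exp(-1.099).
= 0.3332.

0.3332


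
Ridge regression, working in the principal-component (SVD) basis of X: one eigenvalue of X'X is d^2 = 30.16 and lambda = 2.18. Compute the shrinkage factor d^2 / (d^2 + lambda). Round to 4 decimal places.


Compute the denominator: 30.16 + 2.18 = 32.3400.
Shrinkage factor = 30.16 / 32.3400 = 0.9326.

0.9326


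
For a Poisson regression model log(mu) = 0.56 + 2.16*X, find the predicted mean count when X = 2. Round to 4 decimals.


Compute eta = 0.56 + 2.16 * 2 = 4.8800.
Apply inverse link: mu = e^4.8800 = 131.6307.

131.6307


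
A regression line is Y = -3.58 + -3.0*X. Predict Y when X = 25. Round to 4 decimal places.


Predicted value:
Y = -3.58 + (-3.0)(25) = -3.58 + -75.0000 = -78.5800.

-78.5800


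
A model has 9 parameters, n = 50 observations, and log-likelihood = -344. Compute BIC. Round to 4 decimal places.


Compute k*ln(n) = 9*ln(50) = 9*3.912023 = 35.208207.
Then -2*loglik = 688.
BIC = 35.208207 + 688 = 723.208207, which rounds to 723.2082.

723.2082


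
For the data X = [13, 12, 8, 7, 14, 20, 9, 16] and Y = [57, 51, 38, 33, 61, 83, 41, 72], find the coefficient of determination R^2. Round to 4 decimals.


The fitted line is Y = 5.7395 + 3.9402*X.
SSres = 17.5219, SStot = 2096.0000.
R^2 = 1 - SSres/SStot = 0.9916.

0.9916


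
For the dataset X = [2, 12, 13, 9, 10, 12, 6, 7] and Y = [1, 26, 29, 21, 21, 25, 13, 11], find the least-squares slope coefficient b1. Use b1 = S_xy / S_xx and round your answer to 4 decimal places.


Calculate xbar = 8.8750, ybar = 18.3750.
S_xx = 96.8750, S_xy = 240.3750.
Using b1 = S_xy / S_xx = 240.3750 / 96.8750, we get b1 = 2.4813.

2.4813


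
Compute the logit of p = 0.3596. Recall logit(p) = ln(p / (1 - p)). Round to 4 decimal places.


The odds are p/(1-p) = 0.3596 / 0.6404 = 0.5615.
logit(p) = ln(0.5615) = -0.5771.

-0.5771


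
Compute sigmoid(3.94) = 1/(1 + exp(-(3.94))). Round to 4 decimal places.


Compute exp(-3.9400) = 0.0194.
Sigmoid = 1 / (1 + 0.0194) = 1 / 1.0194 = 0.9809.

0.9809


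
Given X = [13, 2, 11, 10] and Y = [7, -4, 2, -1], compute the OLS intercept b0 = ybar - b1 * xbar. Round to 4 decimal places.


The slope is b1 = 0.8429.
Sample means are xbar = 9.0000 and ybar = 1.0000.
Intercept: b0 = 1.0000 - (0.8429)(9.0000) = -6.5857.

-6.5857


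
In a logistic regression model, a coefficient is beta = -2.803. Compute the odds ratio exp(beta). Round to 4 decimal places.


The odds ratio is computed as:
OR = e^(-2.803) = 0.0606.

0.0606


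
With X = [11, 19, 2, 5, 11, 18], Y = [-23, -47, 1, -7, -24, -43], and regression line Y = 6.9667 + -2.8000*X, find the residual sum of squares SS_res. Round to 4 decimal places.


Compute predicted values, then residuals = yi - yhat_i.
Residuals: [0.8333, -0.7667, -0.3667, 0.0333, -0.1667, 0.4333].
SSres = sum(residual^2) = 1.6333.

1.6333


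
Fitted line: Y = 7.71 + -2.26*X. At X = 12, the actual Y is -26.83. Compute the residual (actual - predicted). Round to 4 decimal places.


Fitted value at X = 12 is yhat = 7.71 + -2.26*12 = -19.4100.
Residual = -26.83 - -19.4100 = -7.4200.

-7.4200


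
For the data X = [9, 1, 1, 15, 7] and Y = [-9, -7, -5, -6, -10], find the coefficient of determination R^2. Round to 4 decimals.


After computing the OLS fit (b0=-6.9828, b1=-0.0632):
SSres = 16.6437, SStot = 17.2000.
R^2 = 1 - 16.6437/17.2000 = 0.0323.

0.0323


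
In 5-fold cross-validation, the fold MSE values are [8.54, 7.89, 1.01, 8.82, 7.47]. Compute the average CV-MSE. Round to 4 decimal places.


Add all fold MSEs: 33.7300.
Divide by k = 5: 33.7300/5 = 6.7460.

6.7460


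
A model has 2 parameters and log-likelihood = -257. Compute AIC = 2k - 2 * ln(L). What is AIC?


Compute:
2k = 2*2 = 4.
-2*loglik = -2*(-257) = 514.
AIC = 4 + 514 = 518.

518


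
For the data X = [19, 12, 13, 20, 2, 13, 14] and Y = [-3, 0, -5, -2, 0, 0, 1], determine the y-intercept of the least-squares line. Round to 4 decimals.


The slope is b1 = -0.1371.
Sample means are xbar = 13.2857 and ybar = -1.2857.
Intercept: b0 = -1.2857 - (-0.1371)(13.2857) = 0.5351.

0.5351


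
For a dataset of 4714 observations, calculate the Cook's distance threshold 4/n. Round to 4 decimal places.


Cook's distance cutoff = 4/n = 4/4714.
= 0.0008.

0.0008


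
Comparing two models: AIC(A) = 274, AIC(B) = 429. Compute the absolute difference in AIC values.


Absolute difference = |274 - 429| = 155.
The model with lower AIC (A) is preferred.

155


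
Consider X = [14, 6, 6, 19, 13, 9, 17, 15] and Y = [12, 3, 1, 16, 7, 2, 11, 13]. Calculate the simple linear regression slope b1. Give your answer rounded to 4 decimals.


Calculate xbar = 12.3750, ybar = 8.1250.
S_xx = 167.8750, S_xy = 182.6250.
Using b1 = S_xy / S_xx = 182.6250 / 167.8750, we get b1 = 1.0879.

1.0879


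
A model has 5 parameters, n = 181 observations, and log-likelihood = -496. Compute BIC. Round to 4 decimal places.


Compute k*ln(n) = 5*ln(181) = 5*5.198497 = 25.992485.
Then -2*loglik = 992.
BIC = 25.992485 + 992 = 1017.992485, which rounds to 1017.9925.

1017.9925


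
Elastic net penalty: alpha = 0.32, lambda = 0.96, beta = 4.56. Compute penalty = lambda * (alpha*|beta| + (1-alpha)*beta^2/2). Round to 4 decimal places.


L1 component = 0.32 * |4.56| = 1.4592.
L2 component = 0.68 * 4.56^2 / 2 = 7.0698.
Penalty = 0.96 * (1.4592 + 7.0698) = 0.96 * 8.5290 = 8.1879.

8.1879


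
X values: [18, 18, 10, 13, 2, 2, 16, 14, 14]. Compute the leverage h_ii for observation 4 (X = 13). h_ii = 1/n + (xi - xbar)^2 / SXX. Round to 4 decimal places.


n = 9, xbar = 11.8889.
SXX = sum((xi - xbar)^2) = 300.8889.
h = 1/9 + (13 - 11.8889)^2 / 300.8889 = 0.1152.

0.1152


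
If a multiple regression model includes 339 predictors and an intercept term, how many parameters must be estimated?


Total coefficients = number of predictors + 1 (for the intercept).
= 339 + 1 = 340.

340


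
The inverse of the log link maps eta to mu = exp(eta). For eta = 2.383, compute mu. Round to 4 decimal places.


The inverse log link gives:
mu = exp(2.383) = 10.8374.

10.8374


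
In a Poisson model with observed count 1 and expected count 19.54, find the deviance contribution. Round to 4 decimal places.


Compute y*ln(y/mu) = 1*ln(1/19.54) = 1*-2.972464 = -2.972464.
y - mu = -18.54.
D = 2*(-2.972464 - (-18.54)) = 31.135072, which rounds to 31.1351.

31.1351


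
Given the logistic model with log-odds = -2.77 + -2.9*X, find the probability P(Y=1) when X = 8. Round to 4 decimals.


Compute z = -2.77 + (-2.9)(8) = -25.9700.
exp(-z) = 189944925253.4103.
P = 1/(1 + 189944925253.4103) = 0.0000.

0.0000


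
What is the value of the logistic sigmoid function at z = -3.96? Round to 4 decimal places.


First, exp(3.9600) = 52.4573.
Then sigma(z) = 1/(1 + 52.4573) = 0.0187.

0.0187


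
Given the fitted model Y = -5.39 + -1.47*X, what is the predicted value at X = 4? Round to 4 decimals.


Substitute X = 4 into the equation:
Y = -5.39 + -1.47 * 4 = -5.39 + -5.8800 = -11.2700.

-11.2700


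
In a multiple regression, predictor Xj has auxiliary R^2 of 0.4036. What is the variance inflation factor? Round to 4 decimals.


Denominator: 1 - 0.4036 = 0.5964.
VIF = 1 / 0.5964 = 1.6767.

1.6767


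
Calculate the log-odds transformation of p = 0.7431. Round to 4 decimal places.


The odds are p/(1-p) = 0.7431 / 0.2569 = 2.8926.
logit(p) = ln(2.8926) = 1.0621.

1.0621


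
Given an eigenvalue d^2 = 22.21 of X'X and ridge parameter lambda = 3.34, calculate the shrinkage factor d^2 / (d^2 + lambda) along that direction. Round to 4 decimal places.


Compute the denominator: 22.21 + 3.34 = 25.5500.
Shrinkage factor = 22.21 / 25.5500 = 0.8693.

0.8693


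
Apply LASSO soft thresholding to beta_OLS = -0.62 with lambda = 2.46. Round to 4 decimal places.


Check: |-0.62| = 0.62 vs lambda = 2.46.
Since |beta| <= lambda, the coefficient is set to 0.
Soft-thresholded coefficient = 0.0000.

0.0000


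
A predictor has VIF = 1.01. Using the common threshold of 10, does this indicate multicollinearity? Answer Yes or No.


Check: VIF = 1.01 vs threshold = 10.
Since 1.01 < 10, the answer is No.

No


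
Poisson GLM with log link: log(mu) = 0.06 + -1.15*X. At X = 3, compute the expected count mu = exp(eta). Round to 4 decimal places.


Linear predictor: eta = 0.06 + (-1.15)(3) = -3.3900.
Expected count: mu = exp(-3.3900) = 0.0337.

0.0337


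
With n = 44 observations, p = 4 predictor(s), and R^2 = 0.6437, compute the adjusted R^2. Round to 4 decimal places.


Using the formula:
(1 - 0.6437) = 0.3563.
Multiply by 43/39: 0.3563 * 43 = 15.3209, then 15.3209 / 39 = 0.3928.
Adj R^2 = 1 - 0.3928 = 0.6072.

0.6072


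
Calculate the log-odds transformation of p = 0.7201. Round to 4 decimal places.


Compute the odds: 0.7201/0.2799 = 2.5727.
Take the natural log: ln(2.5727) = 0.9450.

0.9450


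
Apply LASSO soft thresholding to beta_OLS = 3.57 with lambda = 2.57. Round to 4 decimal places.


Check: |3.57| = 3.57 vs lambda = 2.57.
Since |beta| > lambda, coefficient = sign(beta)*(|beta| - lambda) = 1.0000.
Soft-thresholded coefficient = 1.0000.

1.0000


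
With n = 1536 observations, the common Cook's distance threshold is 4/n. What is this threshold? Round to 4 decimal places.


Using the rule of thumb:
Threshold = 4 / 1536 = 0.0026.

0.0026


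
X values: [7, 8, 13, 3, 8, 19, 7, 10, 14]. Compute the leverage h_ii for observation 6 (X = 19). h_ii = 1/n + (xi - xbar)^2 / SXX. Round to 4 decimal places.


Compute xbar = 9.8889 with n = 9 observations.
SXX = 180.8889.
Leverage = 1/9 + (19 - 9.8889)^2/180.8889 = 0.5700.

0.5700


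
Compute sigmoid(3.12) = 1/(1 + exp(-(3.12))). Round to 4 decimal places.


exp(-3.1200) = 0.0442.
1 + exp(-z) = 1.0442.
sigmoid = 1/1.0442 = 0.9577.

0.9577


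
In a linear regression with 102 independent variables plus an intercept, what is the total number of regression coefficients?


Each predictor gets one coefficient, plus one intercept.
Total parameters = 102 + 1 = 103.

103


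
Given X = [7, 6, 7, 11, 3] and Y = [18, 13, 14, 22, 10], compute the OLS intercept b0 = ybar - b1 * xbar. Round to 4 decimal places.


The slope is b1 = 1.5366.
Sample means are xbar = 6.8000 and ybar = 15.4000.
Intercept: b0 = 15.4000 - (1.5366)(6.8000) = 4.9512.

4.9512


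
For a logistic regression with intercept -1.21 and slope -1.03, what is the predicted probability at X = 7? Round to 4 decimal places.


z = -1.21 + -1.03 * 7 = -8.4200.
Sigmoid: P = 1 / (1 + exp(8.4200)) = 0.0002.

0.0002


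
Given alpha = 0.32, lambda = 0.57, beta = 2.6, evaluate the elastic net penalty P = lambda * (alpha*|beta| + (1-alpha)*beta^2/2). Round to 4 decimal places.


L1 component = 0.32 * |2.6| = 0.8320.
L2 component = 0.68 * 2.6^2 / 2 = 2.2984.
Penalty = 0.57 * (0.8320 + 2.2984) = 0.57 * 3.1304 = 1.7843.

1.7843


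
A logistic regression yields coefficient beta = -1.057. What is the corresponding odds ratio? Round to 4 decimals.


Odds ratio = exp(beta) = exp(-1.057).
= 0.3475.

0.3475


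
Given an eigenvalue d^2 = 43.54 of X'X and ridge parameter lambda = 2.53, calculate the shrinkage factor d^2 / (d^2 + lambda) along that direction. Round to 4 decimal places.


Compute the denominator: 43.54 + 2.53 = 46.0700.
Shrinkage factor = 43.54 / 46.0700 = 0.9451.

0.9451


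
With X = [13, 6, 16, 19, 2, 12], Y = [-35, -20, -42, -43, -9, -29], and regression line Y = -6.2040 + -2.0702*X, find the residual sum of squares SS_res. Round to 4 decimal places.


Predicted values from Y = -6.2040 + -2.0702*X.
Residuals: [-1.8834, -1.3748, -2.6728, 2.5378, 1.3444, 2.0464].
SSres = 25.0167.

25.0167


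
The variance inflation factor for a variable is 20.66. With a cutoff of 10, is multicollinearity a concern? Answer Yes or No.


Compare VIF = 20.66 to the threshold of 10.
20.66 >= 10, so the answer is Yes.

Yes


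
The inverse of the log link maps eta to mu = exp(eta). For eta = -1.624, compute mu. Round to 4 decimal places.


Apply the inverse link:
mu = e^-1.624 = 0.1971.

0.1971


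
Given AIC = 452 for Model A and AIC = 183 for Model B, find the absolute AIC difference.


Absolute difference = |452 - 183| = 269.
The model with lower AIC (B) is preferred.

269


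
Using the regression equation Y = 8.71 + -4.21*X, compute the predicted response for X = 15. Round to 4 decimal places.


Predicted value:
Y = 8.71 + (-4.21)(15) = 8.71 + -63.1500 = -54.4400.

-54.4400


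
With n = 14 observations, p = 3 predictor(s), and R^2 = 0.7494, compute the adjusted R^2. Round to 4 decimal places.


Adjusted R^2 = 1 - (1 - R^2) * (n-1)/(n-p-1).
(1 - R^2) = 0.2506.
(n-1)/(n-p-1) = 13/10.
(1 - R^2) * (n-1) = 0.2506 * 13 = 3.2578.
Divide by (n-p-1): 3.2578 / 10 = 0.3258.
Adj R^2 = 1 - 0.3258 = 0.6742.

0.6742


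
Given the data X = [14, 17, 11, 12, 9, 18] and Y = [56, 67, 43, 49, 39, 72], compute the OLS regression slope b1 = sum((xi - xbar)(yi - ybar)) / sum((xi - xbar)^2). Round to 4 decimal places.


The sample means are xbar = 13.5000 and ybar = 54.3333.
Compute S_xx = 61.5000 and S_xy = 230.0000.
Slope b1 = S_xy / S_xx = 230.0000 / 61.5000 = 3.7398.

3.7398


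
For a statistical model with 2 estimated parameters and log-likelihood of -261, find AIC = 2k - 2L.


AIC = 2*2 - 2*(-261).
= 4 + 522 = 526.

526


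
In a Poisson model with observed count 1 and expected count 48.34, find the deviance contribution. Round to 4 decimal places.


Compute y*ln(y/mu) = 1*ln(1/48.34) = 1*-3.878259 = -3.878259.
y - mu = -47.34.
D = 2*(-3.878259 - (-47.34)) = 86.923482, which rounds to 86.9235.

86.9235


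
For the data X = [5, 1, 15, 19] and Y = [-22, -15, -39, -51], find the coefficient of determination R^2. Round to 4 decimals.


The fitted line is Y = -12.4575 + -1.9292*X.
SSres = 9.6887, SStot = 798.7500.
R^2 = 1 - SSres/SStot = 0.9879.

0.9879


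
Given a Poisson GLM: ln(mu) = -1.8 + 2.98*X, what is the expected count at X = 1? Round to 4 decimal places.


eta = -1.8 + 2.98 * 1 = 1.1800.
mu = exp(1.1800) = 3.2544.

3.2544


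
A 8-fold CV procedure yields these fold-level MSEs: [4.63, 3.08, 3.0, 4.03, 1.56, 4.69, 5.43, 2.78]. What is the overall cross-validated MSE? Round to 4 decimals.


Sum of fold MSEs = 29.2000.
Average = 29.2000 / 8 = 3.6500.

3.6500


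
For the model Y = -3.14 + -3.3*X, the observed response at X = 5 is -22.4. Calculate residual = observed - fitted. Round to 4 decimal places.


Predicted = -3.14 + -3.3 * 5 = -19.6400.
Residual = -22.4 - -19.6400 = -2.7600.

-2.7600


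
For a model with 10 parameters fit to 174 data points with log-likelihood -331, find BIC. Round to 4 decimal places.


k * ln(n) = 10 * ln(174) = 10 * 5.159055 = 51.590550.
-2 * loglik = -2 * (-331) = 662.
BIC = 51.590550 + 662 = 713.590550, which rounds to 713.5906.

713.5906


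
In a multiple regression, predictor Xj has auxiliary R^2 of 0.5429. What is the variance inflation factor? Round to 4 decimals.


Using VIF = 1/(1 - R^2_j):
1 - 0.5429 = 0.4571.
VIF = 2.1877.

2.1877


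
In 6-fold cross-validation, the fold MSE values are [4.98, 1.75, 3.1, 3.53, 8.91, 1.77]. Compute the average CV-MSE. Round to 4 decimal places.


Sum of fold MSEs = 24.0400.
Average = 24.0400 / 6 = 4.0067.

4.0067


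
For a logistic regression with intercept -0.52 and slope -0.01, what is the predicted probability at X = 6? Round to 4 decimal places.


z = -0.52 + -0.01 * 6 = -0.5800.
Sigmoid: P = 1 / (1 + exp(0.5800)) = 0.3589.

0.3589


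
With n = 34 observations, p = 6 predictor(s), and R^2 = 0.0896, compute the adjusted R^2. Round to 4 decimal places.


Plug in: Adj R^2 = 1 - (1 - 0.0896) * 33/27.
= 1 - 0.9104 * 33/27
= 1 - 30.0432 / 27
= 1 - 1.1127 = -0.1127.

-0.1127


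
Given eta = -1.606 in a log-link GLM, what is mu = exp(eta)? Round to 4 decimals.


mu = exp(eta) = exp(-1.606).
= 0.2007.

0.2007


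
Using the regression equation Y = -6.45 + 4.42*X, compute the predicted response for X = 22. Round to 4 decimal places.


Substitute X = 22 into the equation:
Y = -6.45 + 4.42 * 22 = -6.45 + 97.2400 = 90.7900.

90.7900


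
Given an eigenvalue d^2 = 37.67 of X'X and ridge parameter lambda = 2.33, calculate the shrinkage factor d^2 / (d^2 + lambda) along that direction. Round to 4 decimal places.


Compute the denominator: 37.67 + 2.33 = 40.0000.
Shrinkage factor = 37.67 / 40.0000 = 0.9418.

0.9418


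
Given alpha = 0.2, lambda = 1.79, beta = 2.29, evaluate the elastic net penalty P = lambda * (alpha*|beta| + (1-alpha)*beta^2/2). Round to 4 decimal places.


Compute:
L1 = 0.2 * 2.29 = 0.4580.
L2 = 0.8 * 2.29^2 / 2 = 2.0976.
Penalty = 1.79 * (0.4580 + 2.0976) = 4.5746.

4.5746


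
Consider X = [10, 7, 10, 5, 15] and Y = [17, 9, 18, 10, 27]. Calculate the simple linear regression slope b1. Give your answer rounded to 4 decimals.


First compute the means: xbar = 9.4000, ybar = 16.2000.
Then S_xx = sum((xi - xbar)^2) = 57.2000.
S_xy = sum((xi - xbar)(yi - ybar)) = 106.6000.
b1 = S_xy / S_xx = 106.6000 / 57.2000 = 1.8636.

1.8636


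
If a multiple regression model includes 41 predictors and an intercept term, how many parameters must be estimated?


Total coefficients = number of predictors + 1 (for the intercept).
= 41 + 1 = 42.

42


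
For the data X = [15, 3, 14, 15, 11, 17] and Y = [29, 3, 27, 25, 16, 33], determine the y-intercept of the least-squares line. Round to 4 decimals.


Compute b1 = 2.1294 from the OLS formula.
With xbar = 12.5000 and ybar = 22.1667, the intercept is:
b0 = 22.1667 - 2.1294 * 12.5000 = -4.4510.

-4.4510


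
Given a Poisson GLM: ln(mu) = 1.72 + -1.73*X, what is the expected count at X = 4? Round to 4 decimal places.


eta = 1.72 + -1.73 * 4 = -5.2000.
mu = exp(-5.2000) = 0.0055.

0.0055


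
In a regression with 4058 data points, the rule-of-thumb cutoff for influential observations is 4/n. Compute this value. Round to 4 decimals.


Cook's distance cutoff = 4/n = 4/4058.
= 0.0010.

0.0010


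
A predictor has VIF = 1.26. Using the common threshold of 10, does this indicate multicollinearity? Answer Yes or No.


Compare VIF = 1.26 to the threshold of 10.
1.26 < 10, so the answer is No.

No


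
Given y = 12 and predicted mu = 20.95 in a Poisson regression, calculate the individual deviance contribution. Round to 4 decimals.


First: ln(12/20.95) = -0.557232.
Then: 12 * -0.557232 = -6.686784.
y - mu = 12 - 20.95 = -8.95.
D = 2(-6.686784 - -8.95) = 4.526432, which rounds to 4.5264.

4.5264


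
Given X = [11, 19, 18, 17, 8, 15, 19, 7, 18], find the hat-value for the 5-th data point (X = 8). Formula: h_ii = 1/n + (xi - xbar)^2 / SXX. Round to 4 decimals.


Compute xbar = 14.6667 with n = 9 observations.
SXX = 182.0000.
Leverage = 1/9 + (8 - 14.6667)^2/182.0000 = 0.3553.

0.3553


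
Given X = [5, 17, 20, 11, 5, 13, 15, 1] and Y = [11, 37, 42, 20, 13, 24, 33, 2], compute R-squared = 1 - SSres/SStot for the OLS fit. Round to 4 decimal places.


After computing the OLS fit (b0=0.2606, b1=2.0680):
SSres = 30.5722, SStot = 1351.5000.
R^2 = 1 - 30.5722/1351.5000 = 0.9774.

0.9774


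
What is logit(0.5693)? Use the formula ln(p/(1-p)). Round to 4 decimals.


Compute the odds: 0.5693/0.4307 = 1.3218.
Take the natural log: ln(1.3218) = 0.2790.

0.2790


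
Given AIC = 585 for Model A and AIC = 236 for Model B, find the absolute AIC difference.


|AIC_A - AIC_B| = |585 - 236| = 349.
Model B is preferred (lower AIC).

349


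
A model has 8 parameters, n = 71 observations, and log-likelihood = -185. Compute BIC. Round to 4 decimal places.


ln(71) = 4.262680.
k * ln(n) = 8 * 4.262680 = 34.101440.
-2L = 370.
BIC = 34.101440 + 370 = 404.101440, which rounds to 404.1014.

404.1014


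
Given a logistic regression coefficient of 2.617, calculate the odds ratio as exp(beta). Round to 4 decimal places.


Odds ratio = exp(beta) = exp(2.617).
= 13.6946.

13.6946


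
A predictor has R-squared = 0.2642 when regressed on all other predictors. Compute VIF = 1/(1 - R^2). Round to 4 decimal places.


Denominator: 1 - 0.2642 = 0.7358.
VIF = 1 / 0.7358 = 1.3591.

1.3591


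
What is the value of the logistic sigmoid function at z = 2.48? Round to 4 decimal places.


First, exp(-2.4800) = 0.0837.
Then sigma(z) = 1/(1 + 0.0837) = 0.9227.

0.9227


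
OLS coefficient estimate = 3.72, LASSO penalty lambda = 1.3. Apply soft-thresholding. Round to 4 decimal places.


Check: |3.72| = 3.72 vs lambda = 1.3.
Since |beta| > lambda, coefficient = sign(beta)*(|beta| - lambda) = 2.4200.
Soft-thresholded coefficient = 2.4200.

2.4200


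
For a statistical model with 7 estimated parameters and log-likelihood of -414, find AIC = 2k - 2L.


AIC = 2k - 2*loglik = 2(7) - 2(-414).
= 14 + 828 = 842.

842


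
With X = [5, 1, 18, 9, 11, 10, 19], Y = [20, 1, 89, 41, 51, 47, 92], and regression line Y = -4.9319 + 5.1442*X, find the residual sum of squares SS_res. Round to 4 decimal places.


For each point, residual = actual - predicted.
Residuals: [-0.7891, 0.7877, 1.3363, -0.3659, -0.6543, 0.4899, -0.8079].
Sum of squared residuals = 4.4835.

4.4835


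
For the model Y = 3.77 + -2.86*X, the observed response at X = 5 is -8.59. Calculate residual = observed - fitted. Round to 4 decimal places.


Predicted = 3.77 + -2.86 * 5 = -10.5300.
Residual = -8.59 - -10.5300 = 1.9400.

1.9400


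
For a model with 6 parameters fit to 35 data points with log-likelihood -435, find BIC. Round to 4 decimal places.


Compute k*ln(n) = 6*ln(35) = 6*3.555348 = 21.332088.
Then -2*loglik = 870.
BIC = 21.332088 + 870 = 891.332088, which rounds to 891.3321.

891.3321


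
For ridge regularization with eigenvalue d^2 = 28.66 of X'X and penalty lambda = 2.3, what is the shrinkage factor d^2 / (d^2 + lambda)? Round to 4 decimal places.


Compute the denominator: 28.66 + 2.3 = 30.9600.
Shrinkage factor = 28.66 / 30.9600 = 0.9257.

0.9257


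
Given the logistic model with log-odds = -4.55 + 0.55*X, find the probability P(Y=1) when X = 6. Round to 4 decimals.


Compute z = -4.55 + (0.55)(6) = -1.2500.
exp(-z) = 3.4903.
P = 1/(1 + 3.4903) = 0.2227.

0.2227


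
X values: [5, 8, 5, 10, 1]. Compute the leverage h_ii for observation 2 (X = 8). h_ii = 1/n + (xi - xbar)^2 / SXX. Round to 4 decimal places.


n = 5, xbar = 5.8000.
SXX = sum((xi - xbar)^2) = 46.8000.
h = 1/5 + (8 - 5.8000)^2 / 46.8000 = 0.3034.

0.3034


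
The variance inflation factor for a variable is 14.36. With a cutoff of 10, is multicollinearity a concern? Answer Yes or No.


Check: VIF = 14.36 vs threshold = 10.
Since 14.36 >= 10, the answer is Yes.

Yes


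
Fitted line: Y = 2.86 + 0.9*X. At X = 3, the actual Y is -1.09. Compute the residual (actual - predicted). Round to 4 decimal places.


Predicted = 2.86 + 0.9 * 3 = 5.5600.
Residual = -1.09 - 5.5600 = -6.6500.

-6.6500


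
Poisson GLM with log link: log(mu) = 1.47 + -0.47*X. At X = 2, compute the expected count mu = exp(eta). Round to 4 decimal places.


Compute eta = 1.47 + -0.47 * 2 = 0.5300.
Apply inverse link: mu = e^0.5300 = 1.6989.

1.6989


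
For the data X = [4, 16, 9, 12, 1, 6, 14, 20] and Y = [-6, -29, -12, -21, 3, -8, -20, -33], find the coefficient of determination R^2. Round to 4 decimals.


The fitted line is Y = 3.4223 + -1.8705*X.
SSres = 26.6425, SStot = 1039.5000.
R^2 = 1 - SSres/SStot = 0.9744.

0.9744


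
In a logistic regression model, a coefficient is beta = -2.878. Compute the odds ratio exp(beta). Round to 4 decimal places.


exp(-2.878) = 0.0562.
So the odds ratio is 0.0562.

0.0562


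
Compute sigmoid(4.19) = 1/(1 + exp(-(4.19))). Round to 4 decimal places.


First, exp(-4.1900) = 0.0151.
Then sigma(z) = 1/(1 + 0.0151) = 0.9851.

0.9851


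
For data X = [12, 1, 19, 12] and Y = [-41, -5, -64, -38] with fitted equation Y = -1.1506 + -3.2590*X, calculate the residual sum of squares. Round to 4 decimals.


For each point, residual = actual - predicted.
Residuals: [-0.7414, -0.5904, -0.9284, 2.2586].
Sum of squared residuals = 6.8614.

6.8614


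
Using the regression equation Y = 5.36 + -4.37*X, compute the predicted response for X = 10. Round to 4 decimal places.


Plug X = 10 into Y = 5.36 + -4.37*X:
Y = 5.36 + -43.7000 = -38.3400.

-38.3400


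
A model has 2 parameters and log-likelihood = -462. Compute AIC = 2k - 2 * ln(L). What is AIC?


AIC = 2*2 - 2*(-462).
= 4 + 924 = 928.

928


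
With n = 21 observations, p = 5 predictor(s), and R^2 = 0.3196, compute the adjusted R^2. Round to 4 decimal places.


Plug in: Adj R^2 = 1 - (1 - 0.3196) * 20/15.
= 1 - 0.6804 * 20/15
= 1 - 13.6080 / 15
= 1 - 0.9072 = 0.0928.

0.0928


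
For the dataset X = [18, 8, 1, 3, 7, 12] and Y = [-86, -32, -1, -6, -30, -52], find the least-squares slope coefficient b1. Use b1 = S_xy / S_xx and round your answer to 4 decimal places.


The sample means are xbar = 8.1667 and ybar = -34.5000.
Compute S_xx = 190.8333 and S_xy = -966.5000.
Slope b1 = S_xy / S_xx = -966.5000 / 190.8333 = -5.0646.

-5.0646


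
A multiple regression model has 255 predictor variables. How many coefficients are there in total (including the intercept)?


Including the intercept, the model has 255 predictor coefficients + 1 intercept.
Total = 256.

256


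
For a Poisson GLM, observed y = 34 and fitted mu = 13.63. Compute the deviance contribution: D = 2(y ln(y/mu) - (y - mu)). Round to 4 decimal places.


y/mu = 34/13.63 = 2.494497 (approx.), and ln(34/13.63) = 0.914087.
y * ln(y/mu) = 34 * 0.914087 = 31.078958.
y - mu = 20.37.
D = 2 * (31.078958 - 20.37) = 21.417916, which rounds to 21.4179.

21.4179


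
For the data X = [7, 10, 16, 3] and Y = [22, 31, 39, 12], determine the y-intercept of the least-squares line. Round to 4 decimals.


The slope is b1 = 2.0889.
Sample means are xbar = 9.0000 and ybar = 26.0000.
Intercept: b0 = 26.0000 - (2.0889)(9.0000) = 7.2000.

7.2000


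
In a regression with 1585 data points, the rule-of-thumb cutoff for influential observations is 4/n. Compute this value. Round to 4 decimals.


Cook's distance cutoff = 4/n = 4/1585.
= 0.0025.

0.0025


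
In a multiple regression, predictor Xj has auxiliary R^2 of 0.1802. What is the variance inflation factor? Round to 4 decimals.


Using VIF = 1/(1 - R^2_j):
1 - 0.1802 = 0.8198.
VIF = 1.2198.

1.2198


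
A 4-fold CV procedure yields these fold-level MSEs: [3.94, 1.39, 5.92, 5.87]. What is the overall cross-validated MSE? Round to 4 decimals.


Add all fold MSEs: 17.1200.
Divide by k = 4: 17.1200/4 = 4.2800.

4.2800


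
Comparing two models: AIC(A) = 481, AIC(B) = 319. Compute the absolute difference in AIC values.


|AIC_A - AIC_B| = |481 - 319| = 162.
Model B is preferred (lower AIC).

162


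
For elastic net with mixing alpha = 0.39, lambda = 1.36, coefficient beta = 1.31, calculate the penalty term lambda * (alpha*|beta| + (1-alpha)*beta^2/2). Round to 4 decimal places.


L1 component = 0.39 * |1.31| = 0.5109.
L2 component = 0.61 * 1.31^2 / 2 = 0.5234.
Penalty = 1.36 * (0.5109 + 0.5234) = 1.36 * 1.0343 = 1.4067.

1.4067


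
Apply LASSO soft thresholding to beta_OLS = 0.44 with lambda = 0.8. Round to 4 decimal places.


Check: |0.44| = 0.44 vs lambda = 0.8.
Since |beta| <= lambda, the coefficient is set to 0.
Soft-thresholded coefficient = 0.0000.

0.0000


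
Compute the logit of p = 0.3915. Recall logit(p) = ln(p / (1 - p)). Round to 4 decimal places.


Compute the odds: 0.3915/0.6085 = 0.6434.
Take the natural log: ln(0.6434) = -0.4410.

-0.4410


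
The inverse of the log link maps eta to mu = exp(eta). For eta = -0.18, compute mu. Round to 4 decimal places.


mu = exp(eta) = exp(-0.18).
= 0.8353.

0.8353


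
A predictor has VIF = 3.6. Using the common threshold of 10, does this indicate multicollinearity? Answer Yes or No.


Compare VIF = 3.6 to the threshold of 10.
3.6 < 10, so the answer is No.

No


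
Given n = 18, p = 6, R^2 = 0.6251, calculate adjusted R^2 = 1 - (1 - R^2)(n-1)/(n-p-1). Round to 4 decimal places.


Using the formula:
(1 - 0.6251) = 0.3749.
Multiply by 17/11: 0.3749 * 17 = 6.3733, then 6.3733 / 11 = 0.5794.
Adj R^2 = 1 - 0.5794 = 0.4206.

0.4206


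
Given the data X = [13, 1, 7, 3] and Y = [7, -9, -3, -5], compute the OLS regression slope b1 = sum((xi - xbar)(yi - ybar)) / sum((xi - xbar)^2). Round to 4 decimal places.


The sample means are xbar = 6.0000 and ybar = -2.5000.
Compute S_xx = 84.0000 and S_xy = 106.0000.
Slope b1 = S_xy / S_xx = 106.0000 / 84.0000 = 1.2619.

1.2619


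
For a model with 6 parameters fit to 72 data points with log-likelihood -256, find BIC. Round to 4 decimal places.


ln(72) = 4.276666.
k * ln(n) = 6 * 4.276666 = 25.659996.
-2L = 512.
BIC = 25.659996 + 512 = 537.659996, which rounds to 537.6600.

537.6600


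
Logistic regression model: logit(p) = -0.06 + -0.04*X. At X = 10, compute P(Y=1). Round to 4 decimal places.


z = -0.06 + -0.04 * 10 = -0.4600.
Sigmoid: P = 1 / (1 + exp(0.4600)) = 0.3870.

0.3870


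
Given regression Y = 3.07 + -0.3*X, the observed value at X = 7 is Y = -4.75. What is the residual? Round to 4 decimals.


Fitted value at X = 7 is yhat = 3.07 + -0.3*7 = 0.9700.
Residual = -4.75 - 0.9700 = -5.7200.

-5.7200


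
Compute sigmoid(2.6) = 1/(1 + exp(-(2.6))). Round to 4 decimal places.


Compute exp(-2.6000) = 0.0743.
Sigmoid = 1 / (1 + 0.0743) = 1 / 1.0743 = 0.9309.

0.9309


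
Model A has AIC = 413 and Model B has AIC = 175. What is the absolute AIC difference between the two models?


Compute |413 - 175| = 238.
Model B has the smaller AIC.

238


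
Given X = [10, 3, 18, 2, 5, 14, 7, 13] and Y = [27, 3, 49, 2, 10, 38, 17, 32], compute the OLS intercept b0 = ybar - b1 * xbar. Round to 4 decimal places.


The slope is b1 = 2.9825.
Sample means are xbar = 9.0000 and ybar = 22.2500.
Intercept: b0 = 22.2500 - (2.9825)(9.0000) = -4.5921.

-4.5921


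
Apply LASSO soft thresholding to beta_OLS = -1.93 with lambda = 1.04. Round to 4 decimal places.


|beta_OLS| = 1.93.
lambda = 1.04.
Since |beta| > lambda, coefficient = sign(beta)*(|beta| - lambda) = -0.8900.
Result = -0.8900.

-0.8900


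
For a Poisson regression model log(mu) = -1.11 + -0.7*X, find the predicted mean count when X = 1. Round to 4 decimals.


eta = -1.11 + -0.7 * 1 = -1.8100.
mu = exp(-1.8100) = 0.1637.

0.1637


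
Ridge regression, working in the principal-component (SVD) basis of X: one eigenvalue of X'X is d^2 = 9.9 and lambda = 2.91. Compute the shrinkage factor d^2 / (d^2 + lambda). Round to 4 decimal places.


d^2 + lambda = 9.9 + 2.91 = 12.8100.
Shrinkage factor = 9.9/12.8100 = 0.7728.

0.7728


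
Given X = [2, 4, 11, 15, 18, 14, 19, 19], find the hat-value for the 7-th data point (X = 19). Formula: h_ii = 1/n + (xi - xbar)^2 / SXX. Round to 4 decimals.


Compute xbar = 12.7500 with n = 8 observations.
SXX = 307.5000.
Leverage = 1/8 + (19 - 12.7500)^2/307.5000 = 0.2520.

0.2520


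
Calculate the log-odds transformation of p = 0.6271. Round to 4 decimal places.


1 - p = 0.3729.
p/(1-p) = 1.6817.
logit = ln(1.6817) = 0.5198.

0.5198


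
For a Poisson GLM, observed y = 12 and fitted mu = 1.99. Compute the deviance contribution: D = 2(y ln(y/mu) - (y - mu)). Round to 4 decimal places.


First: ln(12/1.99) = 1.796772.
Then: 12 * 1.796772 = 21.561264.
y - mu = 12 - 1.99 = 10.01.
D = 2(21.561264 - 10.01) = 23.102528, which rounds to 23.1025.

23.1025


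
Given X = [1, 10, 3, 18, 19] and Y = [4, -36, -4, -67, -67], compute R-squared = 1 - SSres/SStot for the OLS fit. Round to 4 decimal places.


Fit the OLS line: b0 = 7.3122, b1 = -4.0502.
SSres = 18.1070.
SStot = 4526.0000.
R^2 = 1 - 18.1070/4526.0000 = 0.9960.

0.9960


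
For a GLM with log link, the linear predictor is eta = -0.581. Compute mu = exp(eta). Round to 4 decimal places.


Apply the inverse link:
mu = e^-0.581 = 0.5593.

0.5593


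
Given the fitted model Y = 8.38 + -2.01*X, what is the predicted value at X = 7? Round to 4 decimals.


Plug X = 7 into Y = 8.38 + -2.01*X:
Y = 8.38 + -14.0700 = -5.6900.

-5.6900


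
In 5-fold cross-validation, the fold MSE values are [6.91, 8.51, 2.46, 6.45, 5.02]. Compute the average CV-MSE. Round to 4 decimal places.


Add all fold MSEs: 29.3500.
Divide by k = 5: 29.3500/5 = 5.8700.

5.8700


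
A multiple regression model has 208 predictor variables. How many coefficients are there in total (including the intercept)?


Each predictor gets one coefficient, plus one intercept.
Total parameters = 208 + 1 = 209.

209


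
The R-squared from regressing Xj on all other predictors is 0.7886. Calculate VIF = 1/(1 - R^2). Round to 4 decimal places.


VIF = 1 / (1 - 0.7886).
= 1 / 0.2114 = 4.7304.

4.7304


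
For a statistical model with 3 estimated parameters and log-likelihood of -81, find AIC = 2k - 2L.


AIC = 2k - 2*loglik = 2(3) - 2(-81).
= 6 + 162 = 168.

168


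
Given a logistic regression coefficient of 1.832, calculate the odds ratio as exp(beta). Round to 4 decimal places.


Odds ratio = exp(beta) = exp(1.832).
= 6.2464.

6.2464


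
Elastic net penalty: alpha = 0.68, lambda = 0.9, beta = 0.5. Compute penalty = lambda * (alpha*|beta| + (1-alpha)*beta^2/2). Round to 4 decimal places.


Compute:
L1 = 0.68 * 0.5 = 0.3400.
L2 = 0.32 * 0.5^2 / 2 = 0.0400.
Penalty = 0.9 * (0.3400 + 0.0400) = 0.3420.

0.3420


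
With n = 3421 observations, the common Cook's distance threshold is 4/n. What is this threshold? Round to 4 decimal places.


Using the rule of thumb:
Threshold = 4 / 3421 = 0.0012.

0.0012


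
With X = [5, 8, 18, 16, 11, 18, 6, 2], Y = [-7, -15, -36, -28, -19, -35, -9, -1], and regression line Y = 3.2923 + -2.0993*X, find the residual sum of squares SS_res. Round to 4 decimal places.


Compute predicted values, then residuals = yi - yhat_i.
Residuals: [0.2042, -1.4979, -1.5049, 2.2965, 0.8000, -0.5049, 0.3035, -0.0937].
SSres = sum(residual^2) = 10.8199.

10.8199


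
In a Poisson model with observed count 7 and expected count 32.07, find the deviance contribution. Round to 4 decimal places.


Compute y*ln(y/mu) = 7*ln(7/32.07) = 7*-1.522011 = -10.654077.
y - mu = -25.07.
D = 2*(-10.654077 - (-25.07)) = 28.831846, which rounds to 28.8318.

28.8318


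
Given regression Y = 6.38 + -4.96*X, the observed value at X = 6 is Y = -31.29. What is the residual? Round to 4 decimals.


Compute yhat = 6.38 + (-4.96)(6) = -23.3800.
Residual = actual - predicted = -31.29 - -23.3800 = -7.9100.

-7.9100


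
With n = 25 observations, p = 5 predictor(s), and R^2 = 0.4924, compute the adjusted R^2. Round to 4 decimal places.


Adjusted R^2 = 1 - (1 - R^2) * (n-1)/(n-p-1).
(1 - R^2) = 0.5076.
(n-1)/(n-p-1) = 24/19.
(1 - R^2) * (n-1) = 0.5076 * 24 = 12.1824.
Divide by (n-p-1): 12.1824 / 19 = 0.6412.
Adj R^2 = 1 - 0.6412 = 0.3588.

0.3588


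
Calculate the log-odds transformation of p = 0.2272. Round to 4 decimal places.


Compute the odds: 0.2272/0.7728 = 0.2940.
Take the natural log: ln(0.2940) = -1.2242.

-1.2242


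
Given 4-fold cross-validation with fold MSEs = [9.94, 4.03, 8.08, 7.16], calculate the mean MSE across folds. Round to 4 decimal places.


Sum of fold MSEs = 29.2100.
Average = 29.2100 / 4 = 7.3025.

7.3025


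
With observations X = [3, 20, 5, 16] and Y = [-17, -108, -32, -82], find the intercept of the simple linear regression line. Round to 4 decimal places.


First find the slope: b1 = -5.1165.
Means: xbar = 11.0000, ybar = -59.7500.
b0 = ybar - b1 * xbar = -59.7500 - -5.1165 * 11.0000 = -3.4684.

-3.4684


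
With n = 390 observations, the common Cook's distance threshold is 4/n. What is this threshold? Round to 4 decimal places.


The threshold is 4/n.
4/390 = 0.0103.

0.0103


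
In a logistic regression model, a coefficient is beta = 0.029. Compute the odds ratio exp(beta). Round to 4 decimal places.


Odds ratio = exp(beta) = exp(0.029).
= 1.0294.

1.0294


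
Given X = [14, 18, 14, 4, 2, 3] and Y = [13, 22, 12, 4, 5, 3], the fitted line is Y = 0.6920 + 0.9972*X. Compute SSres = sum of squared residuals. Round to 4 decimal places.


Compute predicted values, then residuals = yi - yhat_i.
Residuals: [-1.6528, 3.3584, -2.6528, -0.6808, 2.3136, -0.6836].
SSres = sum(residual^2) = 27.3315.

27.3315


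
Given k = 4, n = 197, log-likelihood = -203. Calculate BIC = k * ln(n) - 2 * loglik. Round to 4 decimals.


Compute k*ln(n) = 4*ln(197) = 4*5.283204 = 21.132816.
Then -2*loglik = 406.
BIC = 21.132816 + 406 = 427.132816, which rounds to 427.1328.

427.1328


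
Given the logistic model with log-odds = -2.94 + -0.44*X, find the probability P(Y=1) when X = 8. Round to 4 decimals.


Compute z = -2.94 + (-0.44)(8) = -6.4600.
exp(-z) = 639.0611.
P = 1/(1 + 639.0611) = 0.0016.

0.0016


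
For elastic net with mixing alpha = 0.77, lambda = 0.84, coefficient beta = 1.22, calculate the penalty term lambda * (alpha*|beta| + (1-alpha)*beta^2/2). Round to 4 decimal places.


alpha * |beta| = 0.77 * 1.22 = 0.9394.
(1-alpha) * beta^2/2 = 0.23 * 1.4884/2 = 0.1712.
Total = 0.84 * (0.9394 + 0.1712) = 0.9329.

0.9329


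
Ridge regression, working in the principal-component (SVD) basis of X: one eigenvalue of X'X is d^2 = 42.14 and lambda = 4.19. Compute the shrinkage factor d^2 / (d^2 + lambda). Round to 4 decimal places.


Denominator = d^2 + lambda = 42.14 + 4.19 = 46.3300.
Shrinkage = 42.14 / 46.3300 = 0.9096.

0.9096


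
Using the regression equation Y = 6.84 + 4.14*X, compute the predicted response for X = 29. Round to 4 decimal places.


Substitute X = 29 into the equation:
Y = 6.84 + 4.14 * 29 = 6.84 + 120.0600 = 126.9000.

126.9000


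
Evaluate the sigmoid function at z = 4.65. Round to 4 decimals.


Compute exp(-4.6500) = 0.0096.
Sigmoid = 1 / (1 + 0.0096) = 1 / 1.0096 = 0.9905.

0.9905


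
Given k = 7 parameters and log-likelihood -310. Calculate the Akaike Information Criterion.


Compute:
2k = 2*7 = 14.
-2*loglik = -2*(-310) = 620.
AIC = 14 + 620 = 634.

634


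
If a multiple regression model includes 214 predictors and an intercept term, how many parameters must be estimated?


Including the intercept, the model has 214 predictor coefficients + 1 intercept.
Total = 215.

215
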